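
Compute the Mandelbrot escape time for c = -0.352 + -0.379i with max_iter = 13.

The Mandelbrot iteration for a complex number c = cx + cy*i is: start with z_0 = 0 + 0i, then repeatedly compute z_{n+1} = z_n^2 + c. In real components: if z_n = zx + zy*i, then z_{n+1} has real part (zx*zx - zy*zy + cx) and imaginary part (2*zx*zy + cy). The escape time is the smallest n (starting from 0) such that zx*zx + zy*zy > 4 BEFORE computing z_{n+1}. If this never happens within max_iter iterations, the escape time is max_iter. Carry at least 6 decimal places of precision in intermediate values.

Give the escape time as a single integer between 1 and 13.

z_0 = 0 + 0i, c = -0.3520 + -0.3790i
Iter 1: z = -0.3520 + -0.3790i, |z|^2 = 0.2675
Iter 2: z = -0.3717 + -0.1122i, |z|^2 = 0.1508
Iter 3: z = -0.2264 + -0.2956i, |z|^2 = 0.1386
Iter 4: z = -0.3881 + -0.2452i, |z|^2 = 0.2107
Iter 5: z = -0.2615 + -0.1887i, |z|^2 = 0.1040
Iter 6: z = -0.3192 + -0.2803i, |z|^2 = 0.1805
Iter 7: z = -0.3287 + -0.2000i, |z|^2 = 0.1480
Iter 8: z = -0.2840 + -0.2475i, |z|^2 = 0.1419
Iter 9: z = -0.3326 + -0.2384i, |z|^2 = 0.1675
Iter 10: z = -0.2982 + -0.2204i, |z|^2 = 0.1375
Iter 11: z = -0.3116 + -0.2476i, |z|^2 = 0.1584
Iter 12: z = -0.3162 + -0.2247i, |z|^2 = 0.1504

Answer: 13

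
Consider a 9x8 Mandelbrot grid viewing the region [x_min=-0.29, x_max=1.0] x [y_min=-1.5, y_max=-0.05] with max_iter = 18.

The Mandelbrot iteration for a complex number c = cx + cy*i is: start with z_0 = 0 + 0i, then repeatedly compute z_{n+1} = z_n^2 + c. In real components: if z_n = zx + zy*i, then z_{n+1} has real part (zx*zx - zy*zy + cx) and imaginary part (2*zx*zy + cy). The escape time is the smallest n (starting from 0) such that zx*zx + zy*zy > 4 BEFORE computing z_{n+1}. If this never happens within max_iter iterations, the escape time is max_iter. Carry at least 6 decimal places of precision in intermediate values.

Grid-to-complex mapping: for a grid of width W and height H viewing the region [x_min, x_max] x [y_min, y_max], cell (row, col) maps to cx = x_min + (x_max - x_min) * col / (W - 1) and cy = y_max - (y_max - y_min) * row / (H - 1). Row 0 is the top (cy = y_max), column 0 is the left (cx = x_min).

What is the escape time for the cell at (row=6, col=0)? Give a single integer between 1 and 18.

Answer: 3

Derivation:
z_0 = 0 + 0i, c = -0.2900 + -1.2929i
Iter 1: z = -0.2900 + -1.2929i, |z|^2 = 1.7556
Iter 2: z = -1.8774 + -0.5430i, |z|^2 = 3.8194
Iter 3: z = 2.9397 + 0.7460i, |z|^2 = 9.1983
Escaped at iteration 3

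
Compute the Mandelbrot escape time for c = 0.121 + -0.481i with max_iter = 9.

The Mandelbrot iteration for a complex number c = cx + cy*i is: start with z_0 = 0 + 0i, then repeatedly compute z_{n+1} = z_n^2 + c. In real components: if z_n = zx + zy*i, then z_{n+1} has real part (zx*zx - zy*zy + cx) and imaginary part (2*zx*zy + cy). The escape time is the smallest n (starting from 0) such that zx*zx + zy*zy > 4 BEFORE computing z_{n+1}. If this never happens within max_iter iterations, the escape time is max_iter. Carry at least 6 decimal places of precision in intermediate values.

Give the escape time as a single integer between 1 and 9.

z_0 = 0 + 0i, c = 0.1210 + -0.4810i
Iter 1: z = 0.1210 + -0.4810i, |z|^2 = 0.2460
Iter 2: z = -0.0957 + -0.5974i, |z|^2 = 0.3661
Iter 3: z = -0.2267 + -0.3666i, |z|^2 = 0.1858
Iter 4: z = 0.0380 + -0.3147i, |z|^2 = 0.1005
Iter 5: z = 0.0234 + -0.5049i, |z|^2 = 0.2555
Iter 6: z = -0.1334 + -0.5046i, |z|^2 = 0.2724
Iter 7: z = -0.1158 + -0.3464i, |z|^2 = 0.1334
Iter 8: z = 0.0144 + -0.4008i, |z|^2 = 0.1608

Answer: 9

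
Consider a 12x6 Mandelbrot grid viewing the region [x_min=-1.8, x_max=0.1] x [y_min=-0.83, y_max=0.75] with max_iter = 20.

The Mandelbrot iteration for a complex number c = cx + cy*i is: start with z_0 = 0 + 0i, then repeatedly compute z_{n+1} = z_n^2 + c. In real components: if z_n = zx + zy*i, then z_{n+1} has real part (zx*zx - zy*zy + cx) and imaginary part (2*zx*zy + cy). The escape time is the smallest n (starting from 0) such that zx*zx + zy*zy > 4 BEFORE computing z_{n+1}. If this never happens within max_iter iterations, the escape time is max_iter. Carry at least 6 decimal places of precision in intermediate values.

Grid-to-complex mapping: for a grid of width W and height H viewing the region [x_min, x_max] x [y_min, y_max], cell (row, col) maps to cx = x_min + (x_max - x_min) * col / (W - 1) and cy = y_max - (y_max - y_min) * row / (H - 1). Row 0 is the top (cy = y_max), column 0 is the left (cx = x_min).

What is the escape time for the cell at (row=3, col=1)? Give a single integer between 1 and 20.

z_0 = 0 + 0i, c = -1.6273 + -0.1980i
Iter 1: z = -1.6273 + -0.1980i, |z|^2 = 2.6872
Iter 2: z = 0.9815 + 0.4464i, |z|^2 = 1.1627
Iter 3: z = -0.8631 + 0.6783i, |z|^2 = 1.2051
Iter 4: z = -1.3424 + -1.3689i, |z|^2 = 3.6761
Iter 5: z = -1.6992 + 3.4774i, |z|^2 = 14.9795
Escaped at iteration 5

Answer: 5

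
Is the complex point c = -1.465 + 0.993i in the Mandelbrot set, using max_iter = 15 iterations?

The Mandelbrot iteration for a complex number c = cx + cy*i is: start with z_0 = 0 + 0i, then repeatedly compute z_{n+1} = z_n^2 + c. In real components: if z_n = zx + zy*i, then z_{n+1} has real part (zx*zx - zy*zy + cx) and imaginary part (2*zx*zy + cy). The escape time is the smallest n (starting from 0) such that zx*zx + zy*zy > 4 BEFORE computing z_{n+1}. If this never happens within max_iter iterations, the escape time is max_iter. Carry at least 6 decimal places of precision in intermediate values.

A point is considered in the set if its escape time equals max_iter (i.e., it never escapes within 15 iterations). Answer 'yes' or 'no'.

z_0 = 0 + 0i, c = -1.4650 + 0.9930i
Iter 1: z = -1.4650 + 0.9930i, |z|^2 = 3.1323
Iter 2: z = -0.3048 + -1.9165i, |z|^2 = 3.7659
Iter 3: z = -5.0450 + 2.1614i, |z|^2 = 30.1238
Escaped at iteration 3

Answer: no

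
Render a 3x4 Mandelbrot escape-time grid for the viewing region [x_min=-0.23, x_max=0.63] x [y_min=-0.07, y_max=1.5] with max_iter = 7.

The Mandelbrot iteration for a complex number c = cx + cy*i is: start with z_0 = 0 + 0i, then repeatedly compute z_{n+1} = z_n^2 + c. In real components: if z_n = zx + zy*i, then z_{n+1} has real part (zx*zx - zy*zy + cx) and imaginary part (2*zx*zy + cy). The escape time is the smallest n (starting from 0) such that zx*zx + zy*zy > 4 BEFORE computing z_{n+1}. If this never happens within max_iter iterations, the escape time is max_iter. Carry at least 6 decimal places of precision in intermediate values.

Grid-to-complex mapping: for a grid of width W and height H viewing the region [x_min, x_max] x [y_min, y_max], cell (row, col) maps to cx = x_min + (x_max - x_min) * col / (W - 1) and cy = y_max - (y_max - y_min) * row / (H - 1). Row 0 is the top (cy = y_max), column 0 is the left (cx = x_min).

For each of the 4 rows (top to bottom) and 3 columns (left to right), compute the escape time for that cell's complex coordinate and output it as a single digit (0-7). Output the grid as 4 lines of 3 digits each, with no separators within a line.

Answer: 222
742
773
774

Derivation:
(row=0, col=0): c = -0.2300 + 1.5000i → escape time 2
(row=0, col=1): c = 0.2000 + 1.5000i → escape time 2
(row=0, col=2): c = 0.6300 + 1.5000i → escape time 2
(row=1, col=0): c = -0.2300 + 0.9767i → escape time 7
(row=1, col=1): c = 0.2000 + 0.9767i → escape time 4
(row=1, col=2): c = 0.6300 + 0.9767i → escape time 2
(row=2, col=0): c = -0.2300 + 0.4533i → escape time 7
(row=2, col=1): c = 0.2000 + 0.4533i → escape time 7
(row=2, col=2): c = 0.6300 + 0.4533i → escape time 3
(row=3, col=0): c = -0.2300 + -0.0700i → escape time 7
(row=3, col=1): c = 0.2000 + -0.0700i → escape time 7
(row=3, col=2): c = 0.6300 + -0.0700i → escape time 4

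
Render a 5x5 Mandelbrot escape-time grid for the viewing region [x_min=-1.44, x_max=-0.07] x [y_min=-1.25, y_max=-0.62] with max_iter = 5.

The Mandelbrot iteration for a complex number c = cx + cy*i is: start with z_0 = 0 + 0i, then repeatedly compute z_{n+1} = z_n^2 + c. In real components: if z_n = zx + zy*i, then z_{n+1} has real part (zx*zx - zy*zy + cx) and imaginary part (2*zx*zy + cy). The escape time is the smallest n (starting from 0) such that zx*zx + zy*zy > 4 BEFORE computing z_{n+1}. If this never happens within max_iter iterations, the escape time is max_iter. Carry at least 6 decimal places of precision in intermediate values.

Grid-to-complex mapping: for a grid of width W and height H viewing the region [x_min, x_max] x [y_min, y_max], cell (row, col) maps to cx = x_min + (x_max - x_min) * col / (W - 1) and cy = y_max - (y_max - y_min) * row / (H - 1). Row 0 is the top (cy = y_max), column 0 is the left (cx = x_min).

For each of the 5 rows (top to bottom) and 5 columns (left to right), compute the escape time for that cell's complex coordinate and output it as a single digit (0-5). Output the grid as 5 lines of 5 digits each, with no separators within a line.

(row=0, col=0): c = -1.4400 + -0.6200i → escape time 3
(row=0, col=1): c = -1.0975 + -0.6200i → escape time 4
(row=0, col=2): c = -0.7550 + -0.6200i → escape time 5
(row=0, col=3): c = -0.4125 + -0.6200i → escape time 5
(row=0, col=4): c = -0.0700 + -0.6200i → escape time 5
(row=1, col=0): c = -1.4400 + -0.7775i → escape time 3
(row=1, col=1): c = -1.0975 + -0.7775i → escape time 3
(row=1, col=2): c = -0.7550 + -0.7775i → escape time 4
(row=1, col=3): c = -0.4125 + -0.7775i → escape time 5
(row=1, col=4): c = -0.0700 + -0.7775i → escape time 5
(row=2, col=0): c = -1.4400 + -0.9350i → escape time 3
(row=2, col=1): c = -1.0975 + -0.9350i → escape time 3
(row=2, col=2): c = -0.7550 + -0.9350i → escape time 4
(row=2, col=3): c = -0.4125 + -0.9350i → escape time 5
(row=2, col=4): c = -0.0700 + -0.9350i → escape time 5
(row=3, col=0): c = -1.4400 + -1.0925i → escape time 2
(row=3, col=1): c = -1.0975 + -1.0925i → escape time 3
(row=3, col=2): c = -0.7550 + -1.0925i → escape time 3
(row=3, col=3): c = -0.4125 + -1.0925i → escape time 4
(row=3, col=4): c = -0.0700 + -1.0925i → escape time 5
(row=4, col=0): c = -1.4400 + -1.2500i → escape time 2
(row=4, col=1): c = -1.0975 + -1.2500i → escape time 2
(row=4, col=2): c = -0.7550 + -1.2500i → escape time 3
(row=4, col=3): c = -0.4125 + -1.2500i → escape time 3
(row=4, col=4): c = -0.0700 + -1.2500i → escape time 3

Answer: 34555
33455
33455
23345
22333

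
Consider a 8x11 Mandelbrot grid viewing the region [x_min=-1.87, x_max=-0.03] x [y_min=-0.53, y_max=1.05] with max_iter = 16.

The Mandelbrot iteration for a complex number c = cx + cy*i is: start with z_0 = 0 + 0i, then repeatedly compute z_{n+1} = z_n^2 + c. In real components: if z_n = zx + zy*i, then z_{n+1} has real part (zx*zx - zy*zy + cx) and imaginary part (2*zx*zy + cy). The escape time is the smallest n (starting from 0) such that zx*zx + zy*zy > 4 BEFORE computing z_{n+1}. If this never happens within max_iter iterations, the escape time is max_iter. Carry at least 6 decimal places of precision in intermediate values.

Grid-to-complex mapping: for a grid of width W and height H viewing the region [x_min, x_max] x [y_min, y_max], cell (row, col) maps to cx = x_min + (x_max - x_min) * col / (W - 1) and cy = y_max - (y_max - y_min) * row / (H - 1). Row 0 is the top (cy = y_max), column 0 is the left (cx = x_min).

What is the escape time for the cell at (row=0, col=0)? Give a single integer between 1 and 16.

z_0 = 0 + 0i, c = -1.8700 + 1.0500i
Iter 1: z = -1.8700 + 1.0500i, |z|^2 = 4.5994
Escaped at iteration 1

Answer: 1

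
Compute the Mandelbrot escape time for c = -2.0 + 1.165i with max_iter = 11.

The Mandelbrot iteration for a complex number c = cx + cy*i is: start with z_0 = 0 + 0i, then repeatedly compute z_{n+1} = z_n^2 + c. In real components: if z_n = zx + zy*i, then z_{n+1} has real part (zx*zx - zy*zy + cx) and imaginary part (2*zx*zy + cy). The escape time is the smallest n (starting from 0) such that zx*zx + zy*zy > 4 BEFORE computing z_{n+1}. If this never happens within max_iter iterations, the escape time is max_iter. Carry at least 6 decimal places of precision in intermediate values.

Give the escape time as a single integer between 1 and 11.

Answer: 1

Derivation:
z_0 = 0 + 0i, c = -2.0000 + 1.1650i
Iter 1: z = -2.0000 + 1.1650i, |z|^2 = 5.3572
Escaped at iteration 1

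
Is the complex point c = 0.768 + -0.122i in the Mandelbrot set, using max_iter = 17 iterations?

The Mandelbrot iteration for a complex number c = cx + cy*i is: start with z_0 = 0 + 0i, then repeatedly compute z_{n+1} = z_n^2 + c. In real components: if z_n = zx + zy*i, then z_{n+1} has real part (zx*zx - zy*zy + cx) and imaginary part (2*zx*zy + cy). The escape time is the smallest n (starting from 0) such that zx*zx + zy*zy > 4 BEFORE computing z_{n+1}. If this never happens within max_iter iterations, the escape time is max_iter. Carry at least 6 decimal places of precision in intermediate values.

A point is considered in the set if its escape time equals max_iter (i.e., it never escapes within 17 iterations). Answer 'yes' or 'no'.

Answer: no

Derivation:
z_0 = 0 + 0i, c = 0.7680 + -0.1220i
Iter 1: z = 0.7680 + -0.1220i, |z|^2 = 0.6047
Iter 2: z = 1.3429 + -0.3094i, |z|^2 = 1.8992
Iter 3: z = 2.4758 + -0.9530i, |z|^2 = 7.0376
Escaped at iteration 3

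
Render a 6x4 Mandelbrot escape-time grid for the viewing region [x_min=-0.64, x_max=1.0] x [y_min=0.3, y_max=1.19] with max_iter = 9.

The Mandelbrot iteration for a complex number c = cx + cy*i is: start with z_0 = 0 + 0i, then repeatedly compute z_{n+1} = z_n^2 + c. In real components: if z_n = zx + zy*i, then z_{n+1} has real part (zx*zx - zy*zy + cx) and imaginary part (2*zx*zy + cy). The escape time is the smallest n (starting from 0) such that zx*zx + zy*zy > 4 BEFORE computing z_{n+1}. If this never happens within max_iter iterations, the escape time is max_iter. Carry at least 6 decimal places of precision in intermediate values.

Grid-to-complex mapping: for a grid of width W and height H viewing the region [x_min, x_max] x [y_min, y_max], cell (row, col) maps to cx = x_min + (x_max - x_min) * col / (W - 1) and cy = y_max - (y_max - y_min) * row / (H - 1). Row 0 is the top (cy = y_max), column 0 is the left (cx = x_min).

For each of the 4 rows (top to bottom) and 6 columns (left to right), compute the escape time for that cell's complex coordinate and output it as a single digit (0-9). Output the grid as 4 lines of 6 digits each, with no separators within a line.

(row=0, col=0): c = -0.6400 + 1.1900i → escape time 3
(row=0, col=1): c = -0.3120 + 1.1900i → escape time 3
(row=0, col=2): c = 0.0160 + 1.1900i → escape time 3
(row=0, col=3): c = 0.3440 + 1.1900i → escape time 2
(row=0, col=4): c = 0.6720 + 1.1900i → escape time 2
(row=0, col=5): c = 1.0000 + 1.1900i → escape time 2
(row=1, col=0): c = -0.6400 + 0.8933i → escape time 4
(row=1, col=1): c = -0.3120 + 0.8933i → escape time 6
(row=1, col=2): c = 0.0160 + 0.8933i → escape time 7
(row=1, col=3): c = 0.3440 + 0.8933i → escape time 4
(row=1, col=4): c = 0.6720 + 0.8933i → escape time 2
(row=1, col=5): c = 1.0000 + 0.8933i → escape time 2
(row=2, col=0): c = -0.6400 + 0.5967i → escape time 8
(row=2, col=1): c = -0.3120 + 0.5967i → escape time 9
(row=2, col=2): c = 0.0160 + 0.5967i → escape time 9
(row=2, col=3): c = 0.3440 + 0.5967i → escape time 9
(row=2, col=4): c = 0.6720 + 0.5967i → escape time 3
(row=2, col=5): c = 1.0000 + 0.5967i → escape time 2
(row=3, col=0): c = -0.6400 + 0.3000i → escape time 9
(row=3, col=1): c = -0.3120 + 0.3000i → escape time 9
(row=3, col=2): c = 0.0160 + 0.3000i → escape time 9
(row=3, col=3): c = 0.3440 + 0.3000i → escape time 9
(row=3, col=4): c = 0.6720 + 0.3000i → escape time 3
(row=3, col=5): c = 1.0000 + 0.3000i → escape time 2

Answer: 333222
467422
899932
999932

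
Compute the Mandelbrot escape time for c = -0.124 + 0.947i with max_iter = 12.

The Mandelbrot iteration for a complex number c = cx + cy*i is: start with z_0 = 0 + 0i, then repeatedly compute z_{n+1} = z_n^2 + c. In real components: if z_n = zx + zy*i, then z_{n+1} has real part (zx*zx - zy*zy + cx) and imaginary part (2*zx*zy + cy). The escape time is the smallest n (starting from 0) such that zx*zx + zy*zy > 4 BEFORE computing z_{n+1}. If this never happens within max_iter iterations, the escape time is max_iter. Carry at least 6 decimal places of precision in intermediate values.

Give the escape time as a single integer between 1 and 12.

z_0 = 0 + 0i, c = -0.1240 + 0.9470i
Iter 1: z = -0.1240 + 0.9470i, |z|^2 = 0.9122
Iter 2: z = -1.0054 + 0.7121i, |z|^2 = 1.5180
Iter 3: z = 0.3797 + -0.4850i, |z|^2 = 0.3795
Iter 4: z = -0.2150 + 0.5786i, |z|^2 = 0.3811
Iter 5: z = -0.4126 + 0.6981i, |z|^2 = 0.6576
Iter 6: z = -0.4412 + 0.3709i, |z|^2 = 0.3322
Iter 7: z = -0.0669 + 0.6197i, |z|^2 = 0.3885
Iter 8: z = -0.5035 + 0.8640i, |z|^2 = 1.0001
Iter 9: z = -0.6170 + 0.0769i, |z|^2 = 0.3866
Iter 10: z = 0.2508 + 0.8521i, |z|^2 = 0.7890
Iter 11: z = -0.7872 + 1.3744i, |z|^2 = 2.5087

Answer: 12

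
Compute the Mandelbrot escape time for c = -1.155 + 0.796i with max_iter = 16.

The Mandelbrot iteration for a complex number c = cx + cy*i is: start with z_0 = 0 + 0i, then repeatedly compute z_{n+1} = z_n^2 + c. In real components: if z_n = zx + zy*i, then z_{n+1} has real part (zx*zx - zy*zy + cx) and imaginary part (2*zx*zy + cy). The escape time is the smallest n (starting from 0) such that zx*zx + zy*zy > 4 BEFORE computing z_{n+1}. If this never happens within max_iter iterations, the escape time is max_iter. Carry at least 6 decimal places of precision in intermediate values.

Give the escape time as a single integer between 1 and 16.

z_0 = 0 + 0i, c = -1.1550 + 0.7960i
Iter 1: z = -1.1550 + 0.7960i, |z|^2 = 1.9676
Iter 2: z = -0.4546 + -1.0428i, |z|^2 = 1.2940
Iter 3: z = -2.0357 + 1.7441i, |z|^2 = 7.1858
Escaped at iteration 3

Answer: 3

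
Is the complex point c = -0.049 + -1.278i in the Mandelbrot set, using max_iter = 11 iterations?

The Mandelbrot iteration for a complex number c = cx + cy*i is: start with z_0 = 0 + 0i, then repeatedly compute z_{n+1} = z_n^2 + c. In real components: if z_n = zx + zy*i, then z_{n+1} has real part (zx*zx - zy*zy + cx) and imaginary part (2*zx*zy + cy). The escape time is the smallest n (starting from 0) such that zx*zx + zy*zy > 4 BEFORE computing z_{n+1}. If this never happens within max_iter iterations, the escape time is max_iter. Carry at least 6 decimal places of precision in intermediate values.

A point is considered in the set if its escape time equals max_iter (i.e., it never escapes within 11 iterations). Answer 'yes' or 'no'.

z_0 = 0 + 0i, c = -0.0490 + -1.2780i
Iter 1: z = -0.0490 + -1.2780i, |z|^2 = 1.6357
Iter 2: z = -1.6799 + -1.1528i, |z|^2 = 4.1509
Escaped at iteration 2

Answer: no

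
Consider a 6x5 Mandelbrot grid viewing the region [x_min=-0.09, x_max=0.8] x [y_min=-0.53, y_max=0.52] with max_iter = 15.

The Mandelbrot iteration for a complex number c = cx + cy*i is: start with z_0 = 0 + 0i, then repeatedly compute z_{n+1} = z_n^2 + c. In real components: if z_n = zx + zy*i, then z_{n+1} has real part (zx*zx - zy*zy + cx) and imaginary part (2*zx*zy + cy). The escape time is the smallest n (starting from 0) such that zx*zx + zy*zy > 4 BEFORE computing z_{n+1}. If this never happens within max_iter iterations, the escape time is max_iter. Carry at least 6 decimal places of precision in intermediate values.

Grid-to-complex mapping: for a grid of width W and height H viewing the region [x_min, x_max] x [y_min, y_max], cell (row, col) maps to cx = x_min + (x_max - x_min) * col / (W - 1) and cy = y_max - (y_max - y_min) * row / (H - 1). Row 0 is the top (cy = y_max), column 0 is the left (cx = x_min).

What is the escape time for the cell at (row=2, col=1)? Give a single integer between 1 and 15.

z_0 = 0 + 0i, c = 0.0880 + -0.0050i
Iter 1: z = 0.0880 + -0.0050i, |z|^2 = 0.0078
Iter 2: z = 0.0957 + -0.0059i, |z|^2 = 0.0092
Iter 3: z = 0.0971 + -0.0061i, |z|^2 = 0.0095
Iter 4: z = 0.0974 + -0.0062i, |z|^2 = 0.0095
Iter 5: z = 0.0974 + -0.0062i, |z|^2 = 0.0095
Iter 6: z = 0.0975 + -0.0062i, |z|^2 = 0.0095
Iter 7: z = 0.0975 + -0.0062i, |z|^2 = 0.0095
Iter 8: z = 0.0975 + -0.0062i, |z|^2 = 0.0095
Iter 9: z = 0.0975 + -0.0062i, |z|^2 = 0.0095
Iter 10: z = 0.0975 + -0.0062i, |z|^2 = 0.0095
Iter 11: z = 0.0975 + -0.0062i, |z|^2 = 0.0095
Iter 12: z = 0.0975 + -0.0062i, |z|^2 = 0.0095
Iter 13: z = 0.0975 + -0.0062i, |z|^2 = 0.0095
Iter 14: z = 0.0975 + -0.0062i, |z|^2 = 0.0095

Answer: 15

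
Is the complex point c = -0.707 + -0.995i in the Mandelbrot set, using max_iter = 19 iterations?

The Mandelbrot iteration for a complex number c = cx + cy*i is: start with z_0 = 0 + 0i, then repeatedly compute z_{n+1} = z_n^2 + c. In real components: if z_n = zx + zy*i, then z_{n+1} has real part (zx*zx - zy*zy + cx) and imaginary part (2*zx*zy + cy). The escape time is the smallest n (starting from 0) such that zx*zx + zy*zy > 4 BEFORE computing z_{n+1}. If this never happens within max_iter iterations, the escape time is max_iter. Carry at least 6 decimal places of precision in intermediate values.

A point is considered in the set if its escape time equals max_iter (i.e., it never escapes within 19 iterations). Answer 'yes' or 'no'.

z_0 = 0 + 0i, c = -0.7070 + -0.9950i
Iter 1: z = -0.7070 + -0.9950i, |z|^2 = 1.4899
Iter 2: z = -1.1972 + 0.4119i, |z|^2 = 1.6029
Iter 3: z = 0.5565 + -1.9813i, |z|^2 = 4.2353
Escaped at iteration 3

Answer: no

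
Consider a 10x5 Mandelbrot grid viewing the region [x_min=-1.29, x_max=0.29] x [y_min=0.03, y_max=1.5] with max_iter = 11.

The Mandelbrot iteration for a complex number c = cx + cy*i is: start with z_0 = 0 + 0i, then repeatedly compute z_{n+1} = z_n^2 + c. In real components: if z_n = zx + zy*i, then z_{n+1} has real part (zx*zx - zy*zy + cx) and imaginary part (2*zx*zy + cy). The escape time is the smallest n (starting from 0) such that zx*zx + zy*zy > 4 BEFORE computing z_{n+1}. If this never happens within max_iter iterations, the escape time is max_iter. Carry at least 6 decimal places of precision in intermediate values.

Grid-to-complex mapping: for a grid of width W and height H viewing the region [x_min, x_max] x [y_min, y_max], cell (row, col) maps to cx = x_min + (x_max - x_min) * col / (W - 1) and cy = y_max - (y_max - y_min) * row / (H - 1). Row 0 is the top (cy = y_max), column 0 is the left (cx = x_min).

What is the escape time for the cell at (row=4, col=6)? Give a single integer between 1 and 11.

z_0 = 0 + 0i, c = -0.2367 + 0.0300i
Iter 1: z = -0.2367 + 0.0300i, |z|^2 = 0.0569
Iter 2: z = -0.1816 + 0.0158i, |z|^2 = 0.0332
Iter 3: z = -0.2040 + 0.0243i, |z|^2 = 0.0422
Iter 4: z = -0.1957 + 0.0201i, |z|^2 = 0.0387
Iter 5: z = -0.1988 + 0.0221i, |z|^2 = 0.0400
Iter 6: z = -0.1976 + 0.0212i, |z|^2 = 0.0395
Iter 7: z = -0.1981 + 0.0216i, |z|^2 = 0.0397
Iter 8: z = -0.1979 + 0.0214i, |z|^2 = 0.0396
Iter 9: z = -0.1980 + 0.0215i, |z|^2 = 0.0397
Iter 10: z = -0.1979 + 0.0215i, |z|^2 = 0.0396

Answer: 11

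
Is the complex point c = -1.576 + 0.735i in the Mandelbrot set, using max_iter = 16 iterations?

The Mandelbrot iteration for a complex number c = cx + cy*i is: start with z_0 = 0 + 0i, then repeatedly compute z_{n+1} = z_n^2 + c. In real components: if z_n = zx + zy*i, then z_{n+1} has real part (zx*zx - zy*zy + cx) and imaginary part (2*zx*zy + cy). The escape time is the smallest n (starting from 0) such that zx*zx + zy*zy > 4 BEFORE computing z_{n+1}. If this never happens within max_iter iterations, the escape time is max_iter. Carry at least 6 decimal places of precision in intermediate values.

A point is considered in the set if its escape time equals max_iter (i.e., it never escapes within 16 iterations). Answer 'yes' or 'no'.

z_0 = 0 + 0i, c = -1.5760 + 0.7350i
Iter 1: z = -1.5760 + 0.7350i, |z|^2 = 3.0240
Iter 2: z = 0.3676 + -1.5817i, |z|^2 = 2.6369
Iter 3: z = -3.9427 + -0.4277i, |z|^2 = 15.7282
Escaped at iteration 3

Answer: no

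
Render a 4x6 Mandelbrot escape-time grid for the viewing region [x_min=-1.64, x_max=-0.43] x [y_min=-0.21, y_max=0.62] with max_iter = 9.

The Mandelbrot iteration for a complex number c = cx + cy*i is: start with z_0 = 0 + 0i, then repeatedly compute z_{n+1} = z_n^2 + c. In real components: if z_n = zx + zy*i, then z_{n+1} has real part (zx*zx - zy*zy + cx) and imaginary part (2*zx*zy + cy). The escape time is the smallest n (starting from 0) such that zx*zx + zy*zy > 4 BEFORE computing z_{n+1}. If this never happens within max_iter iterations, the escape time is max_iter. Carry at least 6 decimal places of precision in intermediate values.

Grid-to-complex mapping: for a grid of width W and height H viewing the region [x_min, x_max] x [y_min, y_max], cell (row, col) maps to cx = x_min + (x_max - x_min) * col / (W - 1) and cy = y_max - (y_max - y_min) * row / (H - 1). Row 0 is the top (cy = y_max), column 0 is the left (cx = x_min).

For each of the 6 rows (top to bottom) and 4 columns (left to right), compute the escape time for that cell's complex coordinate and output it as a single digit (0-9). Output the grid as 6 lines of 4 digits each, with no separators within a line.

Answer: 3359
3669
4999
6999
7999
4999

Derivation:
(row=0, col=0): c = -1.6400 + 0.6200i → escape time 3
(row=0, col=1): c = -1.2367 + 0.6200i → escape time 3
(row=0, col=2): c = -0.8333 + 0.6200i → escape time 5
(row=0, col=3): c = -0.4300 + 0.6200i → escape time 9
(row=1, col=0): c = -1.6400 + 0.4540i → escape time 3
(row=1, col=1): c = -1.2367 + 0.4540i → escape time 6
(row=1, col=2): c = -0.8333 + 0.4540i → escape time 6
(row=1, col=3): c = -0.4300 + 0.4540i → escape time 9
(row=2, col=0): c = -1.6400 + 0.2880i → escape time 4
(row=2, col=1): c = -1.2367 + 0.2880i → escape time 9
(row=2, col=2): c = -0.8333 + 0.2880i → escape time 9
(row=2, col=3): c = -0.4300 + 0.2880i → escape time 9
(row=3, col=0): c = -1.6400 + 0.1220i → escape time 6
(row=3, col=1): c = -1.2367 + 0.1220i → escape time 9
(row=3, col=2): c = -0.8333 + 0.1220i → escape time 9
(row=3, col=3): c = -0.4300 + 0.1220i → escape time 9
(row=4, col=0): c = -1.6400 + -0.0440i → escape time 7
(row=4, col=1): c = -1.2367 + -0.0440i → escape time 9
(row=4, col=2): c = -0.8333 + -0.0440i → escape time 9
(row=4, col=3): c = -0.4300 + -0.0440i → escape time 9
(row=5, col=0): c = -1.6400 + -0.2100i → escape time 4
(row=5, col=1): c = -1.2367 + -0.2100i → escape time 9
(row=5, col=2): c = -0.8333 + -0.2100i → escape time 9
(row=5, col=3): c = -0.4300 + -0.2100i → escape time 9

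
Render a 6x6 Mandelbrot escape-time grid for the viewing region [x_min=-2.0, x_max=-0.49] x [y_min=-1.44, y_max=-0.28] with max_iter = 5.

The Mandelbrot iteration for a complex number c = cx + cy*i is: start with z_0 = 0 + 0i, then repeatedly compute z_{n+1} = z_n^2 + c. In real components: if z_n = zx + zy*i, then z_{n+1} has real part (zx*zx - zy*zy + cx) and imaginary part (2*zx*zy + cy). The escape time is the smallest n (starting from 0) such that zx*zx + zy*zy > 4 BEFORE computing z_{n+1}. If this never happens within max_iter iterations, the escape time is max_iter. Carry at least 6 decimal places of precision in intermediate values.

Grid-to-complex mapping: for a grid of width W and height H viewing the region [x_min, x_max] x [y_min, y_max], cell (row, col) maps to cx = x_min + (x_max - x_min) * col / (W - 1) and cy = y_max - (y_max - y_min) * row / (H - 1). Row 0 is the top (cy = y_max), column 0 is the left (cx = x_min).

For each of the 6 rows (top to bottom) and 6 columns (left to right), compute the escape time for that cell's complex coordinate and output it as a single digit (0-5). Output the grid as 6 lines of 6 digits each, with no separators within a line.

Answer: 145555
133555
133345
123334
112333
111222

Derivation:
(row=0, col=0): c = -2.0000 + -0.2800i → escape time 1
(row=0, col=1): c = -1.6980 + -0.2800i → escape time 4
(row=0, col=2): c = -1.3960 + -0.2800i → escape time 5
(row=0, col=3): c = -1.0940 + -0.2800i → escape time 5
(row=0, col=4): c = -0.7920 + -0.2800i → escape time 5
(row=0, col=5): c = -0.4900 + -0.2800i → escape time 5
(row=1, col=0): c = -2.0000 + -0.5120i → escape time 1
(row=1, col=1): c = -1.6980 + -0.5120i → escape time 3
(row=1, col=2): c = -1.3960 + -0.5120i → escape time 3
(row=1, col=3): c = -1.0940 + -0.5120i → escape time 5
(row=1, col=4): c = -0.7920 + -0.5120i → escape time 5
(row=1, col=5): c = -0.4900 + -0.5120i → escape time 5
(row=2, col=0): c = -2.0000 + -0.7440i → escape time 1
(row=2, col=1): c = -1.6980 + -0.7440i → escape time 3
(row=2, col=2): c = -1.3960 + -0.7440i → escape time 3
(row=2, col=3): c = -1.0940 + -0.7440i → escape time 3
(row=2, col=4): c = -0.7920 + -0.7440i → escape time 4
(row=2, col=5): c = -0.4900 + -0.7440i → escape time 5
(row=3, col=0): c = -2.0000 + -0.9760i → escape time 1
(row=3, col=1): c = -1.6980 + -0.9760i → escape time 2
(row=3, col=2): c = -1.3960 + -0.9760i → escape time 3
(row=3, col=3): c = -1.0940 + -0.9760i → escape time 3
(row=3, col=4): c = -0.7920 + -0.9760i → escape time 3
(row=3, col=5): c = -0.4900 + -0.9760i → escape time 4
(row=4, col=0): c = -2.0000 + -1.2080i → escape time 1
(row=4, col=1): c = -1.6980 + -1.2080i → escape time 1
(row=4, col=2): c = -1.3960 + -1.2080i → escape time 2
(row=4, col=3): c = -1.0940 + -1.2080i → escape time 3
(row=4, col=4): c = -0.7920 + -1.2080i → escape time 3
(row=4, col=5): c = -0.4900 + -1.2080i → escape time 3
(row=5, col=0): c = -2.0000 + -1.4400i → escape time 1
(row=5, col=1): c = -1.6980 + -1.4400i → escape time 1
(row=5, col=2): c = -1.3960 + -1.4400i → escape time 1
(row=5, col=3): c = -1.0940 + -1.4400i → escape time 2
(row=5, col=4): c = -0.7920 + -1.4400i → escape time 2
(row=5, col=5): c = -0.4900 + -1.4400i → escape time 2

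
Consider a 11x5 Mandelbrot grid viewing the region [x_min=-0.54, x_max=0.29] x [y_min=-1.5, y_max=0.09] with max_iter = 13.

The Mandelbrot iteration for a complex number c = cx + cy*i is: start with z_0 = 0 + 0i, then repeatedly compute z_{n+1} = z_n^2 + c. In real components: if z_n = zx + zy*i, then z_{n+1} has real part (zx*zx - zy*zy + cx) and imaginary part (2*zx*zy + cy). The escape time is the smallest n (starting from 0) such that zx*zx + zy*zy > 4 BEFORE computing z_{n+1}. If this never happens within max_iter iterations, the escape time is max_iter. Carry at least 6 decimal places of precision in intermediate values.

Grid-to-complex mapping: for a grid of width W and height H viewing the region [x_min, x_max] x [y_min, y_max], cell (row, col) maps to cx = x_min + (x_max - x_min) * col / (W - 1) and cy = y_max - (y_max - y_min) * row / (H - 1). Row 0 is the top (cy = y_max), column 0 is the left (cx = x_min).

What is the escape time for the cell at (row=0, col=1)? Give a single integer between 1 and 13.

z_0 = 0 + 0i, c = -0.4570 + 0.0900i
Iter 1: z = -0.4570 + 0.0900i, |z|^2 = 0.2169
Iter 2: z = -0.2563 + 0.0077i, |z|^2 = 0.0657
Iter 3: z = -0.3914 + 0.0860i, |z|^2 = 0.1606
Iter 4: z = -0.3112 + 0.0227i, |z|^2 = 0.0974
Iter 5: z = -0.3607 + 0.0759i, |z|^2 = 0.1358
Iter 6: z = -0.3327 + 0.0353i, |z|^2 = 0.1119
Iter 7: z = -0.3476 + 0.0665i, |z|^2 = 0.1252
Iter 8: z = -0.3406 + 0.0437i, |z|^2 = 0.1179
Iter 9: z = -0.3429 + 0.0602i, |z|^2 = 0.1212
Iter 10: z = -0.3431 + 0.0487i, |z|^2 = 0.1201
Iter 11: z = -0.3417 + 0.0566i, |z|^2 = 0.1200
Iter 12: z = -0.3435 + 0.0513i, |z|^2 = 0.1206

Answer: 13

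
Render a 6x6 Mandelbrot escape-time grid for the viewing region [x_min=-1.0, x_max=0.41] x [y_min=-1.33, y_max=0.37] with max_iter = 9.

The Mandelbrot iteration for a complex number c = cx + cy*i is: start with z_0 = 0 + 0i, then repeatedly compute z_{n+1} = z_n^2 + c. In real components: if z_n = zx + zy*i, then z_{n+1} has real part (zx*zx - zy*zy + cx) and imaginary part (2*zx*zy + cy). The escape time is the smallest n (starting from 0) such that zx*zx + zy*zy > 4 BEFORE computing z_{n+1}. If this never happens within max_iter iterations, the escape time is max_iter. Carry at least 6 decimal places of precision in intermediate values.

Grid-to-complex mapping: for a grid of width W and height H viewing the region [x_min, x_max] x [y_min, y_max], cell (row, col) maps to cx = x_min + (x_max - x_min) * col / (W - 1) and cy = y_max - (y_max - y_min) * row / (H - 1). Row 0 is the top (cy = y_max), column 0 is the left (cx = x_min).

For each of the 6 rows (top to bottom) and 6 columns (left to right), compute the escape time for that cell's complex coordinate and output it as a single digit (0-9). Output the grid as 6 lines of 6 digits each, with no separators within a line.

Answer: 999999
999996
999999
459996
334943
222222

Derivation:
(row=0, col=0): c = -1.0000 + 0.3700i → escape time 9
(row=0, col=1): c = -0.7180 + 0.3700i → escape time 9
(row=0, col=2): c = -0.4360 + 0.3700i → escape time 9
(row=0, col=3): c = -0.1540 + 0.3700i → escape time 9
(row=0, col=4): c = 0.1280 + 0.3700i → escape time 9
(row=0, col=5): c = 0.4100 + 0.3700i → escape time 9
(row=1, col=0): c = -1.0000 + 0.0300i → escape time 9
(row=1, col=1): c = -0.7180 + 0.0300i → escape time 9
(row=1, col=2): c = -0.4360 + 0.0300i → escape time 9
(row=1, col=3): c = -0.1540 + 0.0300i → escape time 9
(row=1, col=4): c = 0.1280 + 0.0300i → escape time 9
(row=1, col=5): c = 0.4100 + 0.0300i → escape time 6
(row=2, col=0): c = -1.0000 + -0.3100i → escape time 9
(row=2, col=1): c = -0.7180 + -0.3100i → escape time 9
(row=2, col=2): c = -0.4360 + -0.3100i → escape time 9
(row=2, col=3): c = -0.1540 + -0.3100i → escape time 9
(row=2, col=4): c = 0.1280 + -0.3100i → escape time 9
(row=2, col=5): c = 0.4100 + -0.3100i → escape time 9
(row=3, col=0): c = -1.0000 + -0.6500i → escape time 4
(row=3, col=1): c = -0.7180 + -0.6500i → escape time 5
(row=3, col=2): c = -0.4360 + -0.6500i → escape time 9
(row=3, col=3): c = -0.1540 + -0.6500i → escape time 9
(row=3, col=4): c = 0.1280 + -0.6500i → escape time 9
(row=3, col=5): c = 0.4100 + -0.6500i → escape time 6
(row=4, col=0): c = -1.0000 + -0.9900i → escape time 3
(row=4, col=1): c = -0.7180 + -0.9900i → escape time 3
(row=4, col=2): c = -0.4360 + -0.9900i → escape time 4
(row=4, col=3): c = -0.1540 + -0.9900i → escape time 9
(row=4, col=4): c = 0.1280 + -0.9900i → escape time 4
(row=4, col=5): c = 0.4100 + -0.9900i → escape time 3
(row=5, col=0): c = -1.0000 + -1.3300i → escape time 2
(row=5, col=1): c = -0.7180 + -1.3300i → escape time 2
(row=5, col=2): c = -0.4360 + -1.3300i → escape time 2
(row=5, col=3): c = -0.1540 + -1.3300i → escape time 2
(row=5, col=4): c = 0.1280 + -1.3300i → escape time 2
(row=5, col=5): c = 0.4100 + -1.3300i → escape time 2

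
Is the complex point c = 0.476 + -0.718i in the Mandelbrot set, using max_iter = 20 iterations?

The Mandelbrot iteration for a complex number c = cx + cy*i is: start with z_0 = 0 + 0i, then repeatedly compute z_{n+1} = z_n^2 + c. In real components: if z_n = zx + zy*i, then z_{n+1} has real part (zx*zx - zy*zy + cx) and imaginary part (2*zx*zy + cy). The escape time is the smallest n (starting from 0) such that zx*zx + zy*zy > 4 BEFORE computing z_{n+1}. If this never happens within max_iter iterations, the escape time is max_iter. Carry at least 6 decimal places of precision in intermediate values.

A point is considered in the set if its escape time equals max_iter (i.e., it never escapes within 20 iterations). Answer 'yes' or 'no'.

z_0 = 0 + 0i, c = 0.4760 + -0.7180i
Iter 1: z = 0.4760 + -0.7180i, |z|^2 = 0.7421
Iter 2: z = 0.1871 + -1.4015i, |z|^2 = 1.9993
Iter 3: z = -1.4533 + -1.2423i, |z|^2 = 3.6555
Iter 4: z = 1.0448 + 2.8930i, |z|^2 = 9.4608
Escaped at iteration 4

Answer: no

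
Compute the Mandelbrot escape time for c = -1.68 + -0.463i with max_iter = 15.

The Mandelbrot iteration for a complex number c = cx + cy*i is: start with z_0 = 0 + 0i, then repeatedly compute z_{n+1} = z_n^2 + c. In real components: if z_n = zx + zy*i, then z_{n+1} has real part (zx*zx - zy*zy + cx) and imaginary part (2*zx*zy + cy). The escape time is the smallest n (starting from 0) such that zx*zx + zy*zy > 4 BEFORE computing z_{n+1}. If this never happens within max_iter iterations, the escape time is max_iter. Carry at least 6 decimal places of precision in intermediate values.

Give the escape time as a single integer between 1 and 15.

Answer: 3

Derivation:
z_0 = 0 + 0i, c = -1.6800 + -0.4630i
Iter 1: z = -1.6800 + -0.4630i, |z|^2 = 3.0368
Iter 2: z = 0.9280 + 1.0927i, |z|^2 = 2.0552
Iter 3: z = -2.0127 + 1.5651i, |z|^2 = 6.5005
Escaped at iteration 3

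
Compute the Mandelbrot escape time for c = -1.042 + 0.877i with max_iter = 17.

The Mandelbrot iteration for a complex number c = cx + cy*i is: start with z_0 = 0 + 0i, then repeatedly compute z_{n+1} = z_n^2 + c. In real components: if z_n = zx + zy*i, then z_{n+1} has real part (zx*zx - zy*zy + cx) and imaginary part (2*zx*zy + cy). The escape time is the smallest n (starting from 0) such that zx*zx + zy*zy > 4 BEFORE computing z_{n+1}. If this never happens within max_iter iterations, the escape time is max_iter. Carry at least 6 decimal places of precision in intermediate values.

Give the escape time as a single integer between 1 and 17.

z_0 = 0 + 0i, c = -1.0420 + 0.8770i
Iter 1: z = -1.0420 + 0.8770i, |z|^2 = 1.8549
Iter 2: z = -0.7254 + -0.9507i, |z|^2 = 1.4299
Iter 3: z = -1.4196 + 2.2562i, |z|^2 = 7.1056
Escaped at iteration 3

Answer: 3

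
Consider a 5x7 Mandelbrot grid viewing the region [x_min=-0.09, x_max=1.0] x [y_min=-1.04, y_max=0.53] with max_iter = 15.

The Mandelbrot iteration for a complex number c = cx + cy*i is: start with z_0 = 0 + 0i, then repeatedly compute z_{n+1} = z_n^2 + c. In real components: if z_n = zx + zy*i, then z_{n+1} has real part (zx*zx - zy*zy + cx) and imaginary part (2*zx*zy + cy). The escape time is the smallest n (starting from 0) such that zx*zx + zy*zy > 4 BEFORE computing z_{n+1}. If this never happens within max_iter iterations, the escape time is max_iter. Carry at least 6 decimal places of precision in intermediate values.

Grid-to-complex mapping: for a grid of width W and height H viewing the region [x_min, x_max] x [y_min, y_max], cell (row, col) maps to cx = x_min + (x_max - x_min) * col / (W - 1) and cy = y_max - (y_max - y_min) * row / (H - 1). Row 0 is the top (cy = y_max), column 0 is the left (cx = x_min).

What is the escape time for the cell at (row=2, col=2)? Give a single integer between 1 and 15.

z_0 = 0 + 0i, c = 0.4550 + 0.0067i
Iter 1: z = 0.4550 + 0.0067i, |z|^2 = 0.2071
Iter 2: z = 0.6620 + 0.0127i, |z|^2 = 0.4384
Iter 3: z = 0.8931 + 0.0235i, |z|^2 = 0.7981
Iter 4: z = 1.2520 + 0.0487i, |z|^2 = 1.5699
Iter 5: z = 2.0201 + 0.1286i, |z|^2 = 4.0974
Escaped at iteration 5

Answer: 5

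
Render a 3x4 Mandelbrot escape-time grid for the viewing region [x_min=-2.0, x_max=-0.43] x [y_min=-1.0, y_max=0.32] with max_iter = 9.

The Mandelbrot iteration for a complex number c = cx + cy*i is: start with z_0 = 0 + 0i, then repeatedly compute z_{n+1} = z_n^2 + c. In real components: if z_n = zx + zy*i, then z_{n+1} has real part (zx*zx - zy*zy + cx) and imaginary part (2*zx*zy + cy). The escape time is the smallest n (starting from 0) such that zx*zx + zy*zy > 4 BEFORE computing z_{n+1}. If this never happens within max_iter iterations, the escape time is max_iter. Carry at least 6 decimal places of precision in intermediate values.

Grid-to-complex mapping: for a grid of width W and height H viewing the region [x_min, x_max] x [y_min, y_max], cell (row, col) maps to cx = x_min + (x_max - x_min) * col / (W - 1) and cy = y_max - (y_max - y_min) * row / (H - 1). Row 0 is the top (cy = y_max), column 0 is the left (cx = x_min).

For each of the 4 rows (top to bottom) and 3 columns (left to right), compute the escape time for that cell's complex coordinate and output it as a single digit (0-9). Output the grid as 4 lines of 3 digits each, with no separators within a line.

Answer: 199
199
149
134

Derivation:
(row=0, col=0): c = -2.0000 + 0.3200i → escape time 1
(row=0, col=1): c = -1.2150 + 0.3200i → escape time 9
(row=0, col=2): c = -0.4300 + 0.3200i → escape time 9
(row=1, col=0): c = -2.0000 + -0.1200i → escape time 1
(row=1, col=1): c = -1.2150 + -0.1200i → escape time 9
(row=1, col=2): c = -0.4300 + -0.1200i → escape time 9
(row=2, col=0): c = -2.0000 + -0.5600i → escape time 1
(row=2, col=1): c = -1.2150 + -0.5600i → escape time 4
(row=2, col=2): c = -0.4300 + -0.5600i → escape time 9
(row=3, col=0): c = -2.0000 + -1.0000i → escape time 1
(row=3, col=1): c = -1.2150 + -1.0000i → escape time 3
(row=3, col=2): c = -0.4300 + -1.0000i → escape time 4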